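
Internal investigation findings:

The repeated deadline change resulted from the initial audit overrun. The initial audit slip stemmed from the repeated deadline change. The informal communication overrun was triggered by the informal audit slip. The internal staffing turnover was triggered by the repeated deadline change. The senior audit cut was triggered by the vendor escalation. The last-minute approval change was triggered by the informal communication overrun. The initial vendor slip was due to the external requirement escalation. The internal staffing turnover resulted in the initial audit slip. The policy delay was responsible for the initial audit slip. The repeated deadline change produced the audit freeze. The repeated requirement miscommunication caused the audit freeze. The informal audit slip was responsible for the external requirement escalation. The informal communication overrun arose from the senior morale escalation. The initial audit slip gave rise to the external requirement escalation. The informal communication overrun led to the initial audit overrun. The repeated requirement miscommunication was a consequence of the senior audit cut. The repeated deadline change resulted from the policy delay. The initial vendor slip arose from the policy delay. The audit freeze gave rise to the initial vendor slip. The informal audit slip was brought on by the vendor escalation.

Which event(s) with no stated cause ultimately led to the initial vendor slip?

Tracing upstream from the initial vendor slip: the initial vendor slip ← the audit freeze ← the repeated deadline change ← the initial audit overrun ← the informal communication overrun ← the senior morale escalation.
A separate upstream branch: the initial vendor slip ← the external requirement escalation ← the informal audit slip ← the vendor escalation.
A separate upstream branch: the initial vendor slip ← the policy delay.
Each of those chain origins has no stated cause.

the policy delay, the senior morale escalation, the vendor escalation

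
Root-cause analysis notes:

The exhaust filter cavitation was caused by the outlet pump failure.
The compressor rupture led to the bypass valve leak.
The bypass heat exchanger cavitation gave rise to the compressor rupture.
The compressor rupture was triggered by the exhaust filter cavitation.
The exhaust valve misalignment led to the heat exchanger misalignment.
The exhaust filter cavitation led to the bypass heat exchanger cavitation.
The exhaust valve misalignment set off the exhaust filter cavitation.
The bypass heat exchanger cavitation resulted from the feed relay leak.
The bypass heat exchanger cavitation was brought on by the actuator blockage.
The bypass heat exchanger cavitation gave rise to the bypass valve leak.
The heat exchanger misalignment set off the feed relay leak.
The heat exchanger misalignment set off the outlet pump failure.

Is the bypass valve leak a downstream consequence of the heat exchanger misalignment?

Yes

There is a causal chain: the heat exchanger misalignment → the feed relay leak → the bypass heat exchanger cavitation → the bypass valve leak.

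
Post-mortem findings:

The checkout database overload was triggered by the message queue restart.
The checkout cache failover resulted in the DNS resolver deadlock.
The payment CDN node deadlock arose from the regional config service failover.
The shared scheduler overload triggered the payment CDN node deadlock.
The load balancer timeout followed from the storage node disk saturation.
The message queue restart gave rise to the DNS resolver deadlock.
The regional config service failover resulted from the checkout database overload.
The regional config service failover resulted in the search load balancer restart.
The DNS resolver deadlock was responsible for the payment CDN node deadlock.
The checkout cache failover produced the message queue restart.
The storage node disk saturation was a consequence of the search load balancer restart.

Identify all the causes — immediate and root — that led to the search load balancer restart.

Immediate cause of the search load balancer restart: the regional config service failover.
Further upstream: the checkout cache failover, the message queue restart, the checkout database overload.

the checkout cache failover, the checkout database overload, the message queue restart, the regional config service failover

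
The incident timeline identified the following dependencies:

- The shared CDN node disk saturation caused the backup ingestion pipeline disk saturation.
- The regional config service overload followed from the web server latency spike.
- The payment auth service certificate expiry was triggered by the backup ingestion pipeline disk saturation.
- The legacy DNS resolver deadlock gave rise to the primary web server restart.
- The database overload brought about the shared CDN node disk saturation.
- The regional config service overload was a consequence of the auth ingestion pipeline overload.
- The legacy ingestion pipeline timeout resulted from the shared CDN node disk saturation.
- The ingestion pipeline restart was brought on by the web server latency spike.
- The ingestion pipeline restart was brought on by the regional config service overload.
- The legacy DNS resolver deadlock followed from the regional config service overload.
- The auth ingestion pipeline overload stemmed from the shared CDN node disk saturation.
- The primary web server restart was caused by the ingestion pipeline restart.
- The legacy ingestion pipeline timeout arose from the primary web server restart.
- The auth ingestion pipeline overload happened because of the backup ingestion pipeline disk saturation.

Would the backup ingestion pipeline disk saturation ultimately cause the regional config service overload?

There is a causal chain: the backup ingestion pipeline disk saturation → the auth ingestion pipeline overload → the regional config service overload.

Yes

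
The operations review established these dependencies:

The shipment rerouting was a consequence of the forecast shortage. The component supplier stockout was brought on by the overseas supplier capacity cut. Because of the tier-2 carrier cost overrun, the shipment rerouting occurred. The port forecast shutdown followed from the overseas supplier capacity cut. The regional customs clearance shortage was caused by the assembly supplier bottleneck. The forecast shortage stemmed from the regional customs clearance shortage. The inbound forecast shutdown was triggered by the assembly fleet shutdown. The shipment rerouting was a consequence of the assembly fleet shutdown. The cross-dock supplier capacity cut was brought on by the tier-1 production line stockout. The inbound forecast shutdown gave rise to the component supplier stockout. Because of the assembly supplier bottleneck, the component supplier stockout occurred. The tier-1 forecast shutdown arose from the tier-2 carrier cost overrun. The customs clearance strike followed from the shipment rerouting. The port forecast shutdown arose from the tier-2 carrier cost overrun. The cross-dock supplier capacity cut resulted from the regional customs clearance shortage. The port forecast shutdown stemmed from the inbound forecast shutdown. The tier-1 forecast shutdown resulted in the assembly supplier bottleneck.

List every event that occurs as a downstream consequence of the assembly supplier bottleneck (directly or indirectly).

Direct effects: the regional customs clearance shortage, the component supplier stockout.
2 steps out: the forecast shortage, the cross-dock supplier capacity cut.
3 steps out: the shipment rerouting.
4 steps out: the customs clearance strike.
Not reachable from it: the tier-2 carrier cost overrun, the tier-1 production line stockout, the assembly fleet shutdown, the tier-1 forecast shutdown, the inbound forecast shutdown, the overseas supplier capacity cut, the port forecast shutdown.

the component supplier stockout, the cross-dock supplier capacity cut, the customs clearance strike, the forecast shortage, the regional customs clearance shortage, the shipment rerouting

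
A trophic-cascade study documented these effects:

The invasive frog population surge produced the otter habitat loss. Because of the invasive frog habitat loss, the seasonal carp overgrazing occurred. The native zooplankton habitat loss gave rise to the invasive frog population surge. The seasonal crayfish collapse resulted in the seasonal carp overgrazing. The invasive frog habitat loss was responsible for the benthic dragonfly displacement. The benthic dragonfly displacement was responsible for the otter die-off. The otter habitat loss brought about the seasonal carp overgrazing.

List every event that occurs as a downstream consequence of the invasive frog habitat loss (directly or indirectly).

Direct effects: the benthic dragonfly displacement, the seasonal carp overgrazing.
2 steps out: the otter die-off.
Not reachable from it: the native zooplankton habitat loss, the seasonal crayfish collapse, the invasive frog population surge, the otter habitat loss.

the benthic dragonfly displacement, the otter die-off, the seasonal carp overgrazing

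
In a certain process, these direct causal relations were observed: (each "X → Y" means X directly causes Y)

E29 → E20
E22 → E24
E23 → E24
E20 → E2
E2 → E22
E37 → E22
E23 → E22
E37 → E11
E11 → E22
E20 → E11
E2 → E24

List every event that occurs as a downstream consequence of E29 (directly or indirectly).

E11, E2, E20, E22, E24

Direct effects: E20.
2 steps out: E11, E2.
3 steps out: E22, E24.
Not reachable from it: E37, E23.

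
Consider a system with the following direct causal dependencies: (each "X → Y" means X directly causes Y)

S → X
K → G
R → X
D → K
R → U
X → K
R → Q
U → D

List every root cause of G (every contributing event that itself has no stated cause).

Tracing upstream from G: G ← K ← X ← R.
A separate upstream branch: G ← K ← X ← S.
Each of those chain origins has no stated cause.

R, S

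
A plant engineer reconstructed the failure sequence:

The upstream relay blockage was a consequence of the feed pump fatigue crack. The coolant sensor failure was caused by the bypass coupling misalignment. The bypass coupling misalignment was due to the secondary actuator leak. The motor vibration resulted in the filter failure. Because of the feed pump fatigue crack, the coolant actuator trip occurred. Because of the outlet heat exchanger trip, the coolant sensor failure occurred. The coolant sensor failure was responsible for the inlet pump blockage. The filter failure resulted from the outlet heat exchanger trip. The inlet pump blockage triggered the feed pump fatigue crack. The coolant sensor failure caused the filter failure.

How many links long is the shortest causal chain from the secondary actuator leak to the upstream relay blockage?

Shortest chain: the secondary actuator leak → the bypass coupling misalignment → the coolant sensor failure → the inlet pump blockage → the feed pump fatigue crack → the upstream relay blockage.

5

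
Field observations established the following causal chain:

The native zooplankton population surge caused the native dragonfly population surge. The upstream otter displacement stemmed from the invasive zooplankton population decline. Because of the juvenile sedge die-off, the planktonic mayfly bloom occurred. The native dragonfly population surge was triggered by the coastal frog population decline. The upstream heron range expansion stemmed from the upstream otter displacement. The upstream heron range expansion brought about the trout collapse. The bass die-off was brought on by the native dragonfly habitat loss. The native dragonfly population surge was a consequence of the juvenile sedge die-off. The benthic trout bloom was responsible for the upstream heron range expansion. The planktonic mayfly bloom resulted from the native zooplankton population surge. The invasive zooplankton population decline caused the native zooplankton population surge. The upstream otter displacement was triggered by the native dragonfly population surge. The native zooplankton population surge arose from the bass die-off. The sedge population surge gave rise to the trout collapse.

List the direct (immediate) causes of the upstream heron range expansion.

Upstream contributors include the invasive zooplankton population decline, the coastal frog population decline, the juvenile sedge die-off, the native dragonfly habitat loss, the bass die-off, the native zooplankton population surge, the native dragonfly population surge, but only the benthic trout bloom, the upstream otter displacement feed directly into the upstream heron range expansion.

the benthic trout bloom, the upstream otter displacement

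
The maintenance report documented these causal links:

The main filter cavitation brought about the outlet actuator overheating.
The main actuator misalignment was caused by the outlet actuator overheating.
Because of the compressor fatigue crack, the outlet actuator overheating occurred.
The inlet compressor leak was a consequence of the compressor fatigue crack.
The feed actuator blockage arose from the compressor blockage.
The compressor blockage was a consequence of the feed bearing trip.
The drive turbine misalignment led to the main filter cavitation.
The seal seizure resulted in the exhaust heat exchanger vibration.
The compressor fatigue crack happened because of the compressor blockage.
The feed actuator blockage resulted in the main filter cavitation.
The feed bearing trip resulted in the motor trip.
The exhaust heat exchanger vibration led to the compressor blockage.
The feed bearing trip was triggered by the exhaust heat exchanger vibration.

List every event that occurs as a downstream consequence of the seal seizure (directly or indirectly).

the compressor blockage, the compressor fatigue crack, the exhaust heat exchanger vibration, the feed actuator blockage, the feed bearing trip, the inlet compressor leak, the main actuator misalignment, the main filter cavitation, the motor trip, the outlet actuator overheating

Direct effects: the exhaust heat exchanger vibration.
2 steps out: the feed bearing trip, the compressor blockage.
3 steps out: the feed actuator blockage, the compressor fatigue crack, the motor trip.
4 steps out: the main filter cavitation, the inlet compressor leak, the outlet actuator overheating.
5 steps out: the main actuator misalignment.
Not reachable from it: the drive turbine misalignment.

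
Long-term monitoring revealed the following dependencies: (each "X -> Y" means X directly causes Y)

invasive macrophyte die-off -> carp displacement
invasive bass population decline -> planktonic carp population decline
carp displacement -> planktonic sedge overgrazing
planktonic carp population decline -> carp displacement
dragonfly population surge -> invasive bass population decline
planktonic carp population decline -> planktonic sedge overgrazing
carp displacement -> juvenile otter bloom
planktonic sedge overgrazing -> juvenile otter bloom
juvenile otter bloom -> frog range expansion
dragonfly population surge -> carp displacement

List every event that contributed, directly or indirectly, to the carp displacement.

the dragonfly population surge, the invasive bass population decline, the invasive macrophyte die-off, the planktonic carp population decline

Immediate causes of the carp displacement: the dragonfly population surge, the planktonic carp population decline, the invasive macrophyte die-off.
Further upstream: the invasive bass population decline.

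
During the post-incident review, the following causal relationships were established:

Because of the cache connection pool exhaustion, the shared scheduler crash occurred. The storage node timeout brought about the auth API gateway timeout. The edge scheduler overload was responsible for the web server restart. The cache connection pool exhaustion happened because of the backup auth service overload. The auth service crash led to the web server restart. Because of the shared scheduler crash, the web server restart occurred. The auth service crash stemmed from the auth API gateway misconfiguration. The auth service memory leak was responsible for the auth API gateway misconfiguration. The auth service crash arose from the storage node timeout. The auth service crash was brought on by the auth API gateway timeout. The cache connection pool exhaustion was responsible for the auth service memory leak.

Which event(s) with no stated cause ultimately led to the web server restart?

Tracing upstream from the web server restart: the web server restart ← the shared scheduler crash ← the cache connection pool exhaustion ← the backup auth service overload.
A separate upstream branch: the web server restart ← the auth service crash ← the storage node timeout.
A separate upstream branch: the web server restart ← the edge scheduler overload.
Each of those chain origins has no stated cause.

the backup auth service overload, the edge scheduler overload, the storage node timeout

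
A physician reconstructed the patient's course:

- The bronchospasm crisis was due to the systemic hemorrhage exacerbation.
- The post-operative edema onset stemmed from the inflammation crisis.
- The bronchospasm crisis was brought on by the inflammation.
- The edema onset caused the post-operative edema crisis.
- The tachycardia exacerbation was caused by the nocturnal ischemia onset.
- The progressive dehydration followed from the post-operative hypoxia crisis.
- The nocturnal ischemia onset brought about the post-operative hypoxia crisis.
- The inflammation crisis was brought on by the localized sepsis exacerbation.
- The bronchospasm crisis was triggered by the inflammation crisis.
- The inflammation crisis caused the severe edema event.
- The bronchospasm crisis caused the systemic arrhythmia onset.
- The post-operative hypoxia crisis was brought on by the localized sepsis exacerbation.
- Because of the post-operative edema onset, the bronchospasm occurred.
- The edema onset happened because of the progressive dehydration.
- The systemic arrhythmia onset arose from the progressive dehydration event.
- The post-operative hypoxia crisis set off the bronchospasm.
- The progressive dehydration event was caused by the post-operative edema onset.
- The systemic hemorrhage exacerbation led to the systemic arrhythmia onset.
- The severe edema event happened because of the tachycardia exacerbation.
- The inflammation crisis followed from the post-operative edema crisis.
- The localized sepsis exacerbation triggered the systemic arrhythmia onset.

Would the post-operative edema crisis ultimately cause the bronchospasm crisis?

Yes

There is a causal chain: the post-operative edema crisis → the inflammation crisis → the bronchospasm crisis.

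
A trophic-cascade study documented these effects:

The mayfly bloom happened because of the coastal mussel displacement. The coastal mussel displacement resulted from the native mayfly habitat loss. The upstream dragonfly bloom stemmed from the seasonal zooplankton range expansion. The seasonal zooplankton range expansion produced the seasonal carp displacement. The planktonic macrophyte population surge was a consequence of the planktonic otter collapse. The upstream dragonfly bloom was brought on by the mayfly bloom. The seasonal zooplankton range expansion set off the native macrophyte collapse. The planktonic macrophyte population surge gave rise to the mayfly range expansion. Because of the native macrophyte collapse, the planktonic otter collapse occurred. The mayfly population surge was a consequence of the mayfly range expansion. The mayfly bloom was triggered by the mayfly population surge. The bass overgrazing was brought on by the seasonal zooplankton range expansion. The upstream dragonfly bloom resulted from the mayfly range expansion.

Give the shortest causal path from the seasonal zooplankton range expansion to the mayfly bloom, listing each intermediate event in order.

the seasonal zooplankton range expansion → the native macrophyte collapse
the native macrophyte collapse → the planktonic otter collapse
the planktonic otter collapse → the planktonic macrophyte population surge
the planktonic macrophyte population surge → the mayfly range expansion
the mayfly range expansion → the mayfly population surge
the mayfly population surge → the mayfly bloom
Length: 6 steps.

the seasonal zooplankton range expansion → the native macrophyte collapse → the planktonic otter collapse → the planktonic macrophyte population surge → the mayfly range expansion → the mayfly population surge → the mayfly bloom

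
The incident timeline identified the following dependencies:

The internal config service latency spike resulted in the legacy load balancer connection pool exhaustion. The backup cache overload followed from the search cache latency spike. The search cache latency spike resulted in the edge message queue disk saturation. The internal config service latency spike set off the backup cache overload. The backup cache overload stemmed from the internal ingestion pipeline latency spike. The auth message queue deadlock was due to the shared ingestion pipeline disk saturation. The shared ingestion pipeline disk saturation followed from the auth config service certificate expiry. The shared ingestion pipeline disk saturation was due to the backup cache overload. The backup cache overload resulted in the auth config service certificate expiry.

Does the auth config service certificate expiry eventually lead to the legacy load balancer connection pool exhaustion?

No

The auth config service certificate expiry leads to the shared ingestion pipeline disk saturation, the auth message queue deadlock; the legacy load balancer connection pool exhaustion is not among them.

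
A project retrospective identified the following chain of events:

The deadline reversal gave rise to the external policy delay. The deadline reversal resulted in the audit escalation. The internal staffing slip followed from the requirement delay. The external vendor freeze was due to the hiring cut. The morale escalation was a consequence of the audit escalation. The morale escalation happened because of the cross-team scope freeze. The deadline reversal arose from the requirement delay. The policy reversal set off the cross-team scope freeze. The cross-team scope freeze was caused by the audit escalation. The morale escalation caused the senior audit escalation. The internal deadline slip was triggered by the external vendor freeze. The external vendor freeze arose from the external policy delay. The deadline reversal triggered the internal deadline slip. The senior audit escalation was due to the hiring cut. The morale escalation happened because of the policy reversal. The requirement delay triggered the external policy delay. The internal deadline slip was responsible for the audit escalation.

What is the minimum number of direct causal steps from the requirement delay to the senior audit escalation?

Shortest chain: the requirement delay → the deadline reversal → the audit escalation → the morale escalation → the senior audit escalation.

4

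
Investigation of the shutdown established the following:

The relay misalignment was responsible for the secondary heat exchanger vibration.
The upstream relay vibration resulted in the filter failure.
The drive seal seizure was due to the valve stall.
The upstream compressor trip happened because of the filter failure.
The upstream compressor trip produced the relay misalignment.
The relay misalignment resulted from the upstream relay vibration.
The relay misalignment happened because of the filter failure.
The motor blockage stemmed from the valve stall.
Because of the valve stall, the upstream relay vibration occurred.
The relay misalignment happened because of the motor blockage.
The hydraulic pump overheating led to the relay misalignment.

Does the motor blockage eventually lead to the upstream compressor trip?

No

The motor blockage leads to the relay misalignment, the secondary heat exchanger vibration; the upstream compressor trip is not among them.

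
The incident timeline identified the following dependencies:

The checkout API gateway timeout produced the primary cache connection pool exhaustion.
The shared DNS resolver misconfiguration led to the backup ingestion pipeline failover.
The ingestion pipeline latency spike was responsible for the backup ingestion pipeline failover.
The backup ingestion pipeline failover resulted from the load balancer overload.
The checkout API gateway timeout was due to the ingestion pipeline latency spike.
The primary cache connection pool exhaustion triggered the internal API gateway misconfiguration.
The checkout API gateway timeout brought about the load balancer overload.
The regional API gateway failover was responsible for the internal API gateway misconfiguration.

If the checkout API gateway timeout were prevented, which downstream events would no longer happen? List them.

Downstream of the checkout API gateway timeout: the load balancer overload, the primary cache connection pool exhaustion, the backup ingestion pipeline failover, the internal API gateway misconfiguration.
Of those, still caused via another path: the backup ingestion pipeline failover, the internal API gateway misconfiguration.
The remainder have no surviving cause.

the load balancer overload, the primary cache connection pool exhaustion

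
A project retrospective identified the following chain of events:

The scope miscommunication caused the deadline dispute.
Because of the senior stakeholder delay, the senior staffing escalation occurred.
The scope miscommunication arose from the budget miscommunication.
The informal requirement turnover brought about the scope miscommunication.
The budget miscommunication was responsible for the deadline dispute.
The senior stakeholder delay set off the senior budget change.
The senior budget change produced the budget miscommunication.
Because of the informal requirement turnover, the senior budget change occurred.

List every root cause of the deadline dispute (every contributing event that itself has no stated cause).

the informal requirement turnover, the senior stakeholder delay

Tracing upstream from the deadline dispute: the deadline dispute ← the budget miscommunication ← the senior budget change ← the senior stakeholder delay.
A separate upstream branch: the deadline dispute ← the scope miscommunication ← the informal requirement turnover.
Each of those chain origins has no stated cause.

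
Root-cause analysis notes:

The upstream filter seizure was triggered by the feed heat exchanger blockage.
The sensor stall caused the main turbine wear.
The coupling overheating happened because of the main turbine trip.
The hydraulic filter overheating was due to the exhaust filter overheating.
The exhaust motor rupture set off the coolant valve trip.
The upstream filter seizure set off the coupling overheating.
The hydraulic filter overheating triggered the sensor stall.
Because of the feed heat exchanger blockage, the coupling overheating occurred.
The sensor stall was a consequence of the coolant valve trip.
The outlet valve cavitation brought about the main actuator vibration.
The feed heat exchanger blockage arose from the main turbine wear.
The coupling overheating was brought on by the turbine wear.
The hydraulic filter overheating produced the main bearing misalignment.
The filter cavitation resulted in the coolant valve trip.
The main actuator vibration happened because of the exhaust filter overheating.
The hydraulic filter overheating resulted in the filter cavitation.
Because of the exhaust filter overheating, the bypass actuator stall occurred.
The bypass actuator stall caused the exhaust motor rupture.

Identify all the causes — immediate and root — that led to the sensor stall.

Immediate causes of the sensor stall: the hydraulic filter overheating, the coolant valve trip.
Further upstream: the exhaust filter overheating, the bypass actuator stall, the exhaust motor rupture, the filter cavitation.

the bypass actuator stall, the coolant valve trip, the exhaust filter overheating, the exhaust motor rupture, the filter cavitation, the hydraulic filter overheating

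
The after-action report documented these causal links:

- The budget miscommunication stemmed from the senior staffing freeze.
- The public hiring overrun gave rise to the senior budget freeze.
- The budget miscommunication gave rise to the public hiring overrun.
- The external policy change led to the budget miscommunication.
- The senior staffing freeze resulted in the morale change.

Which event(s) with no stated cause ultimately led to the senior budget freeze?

Tracing upstream from the senior budget freeze: the senior budget freeze ← the public hiring overrun ← the budget miscommunication ← the senior staffing freeze.
A separate upstream branch: the senior budget freeze ← the public hiring overrun ← the budget miscommunication ← the external policy change.
Each of those chain origins has no stated cause.

the external policy change, the senior staffing freeze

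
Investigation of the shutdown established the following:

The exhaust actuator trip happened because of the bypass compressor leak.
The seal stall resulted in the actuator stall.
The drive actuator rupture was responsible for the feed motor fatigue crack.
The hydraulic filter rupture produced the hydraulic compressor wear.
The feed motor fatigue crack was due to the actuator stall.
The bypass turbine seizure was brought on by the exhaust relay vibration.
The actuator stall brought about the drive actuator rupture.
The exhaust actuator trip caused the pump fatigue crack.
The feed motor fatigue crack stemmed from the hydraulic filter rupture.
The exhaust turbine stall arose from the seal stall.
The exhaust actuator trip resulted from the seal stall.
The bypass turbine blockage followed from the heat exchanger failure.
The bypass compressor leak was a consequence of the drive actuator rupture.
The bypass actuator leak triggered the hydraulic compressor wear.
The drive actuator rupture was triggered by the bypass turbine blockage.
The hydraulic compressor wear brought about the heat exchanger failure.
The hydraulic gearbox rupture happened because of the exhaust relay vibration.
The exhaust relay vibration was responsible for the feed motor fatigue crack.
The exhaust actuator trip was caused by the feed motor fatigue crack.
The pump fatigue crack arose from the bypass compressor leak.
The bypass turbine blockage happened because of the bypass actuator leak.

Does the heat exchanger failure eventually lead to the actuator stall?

The heat exchanger failure leads to the bypass turbine blockage, the drive actuator rupture, the feed motor fatigue crack, the bypass compressor leak, the exhaust actuator trip, the pump fatigue crack; the actuator stall is not among them.

No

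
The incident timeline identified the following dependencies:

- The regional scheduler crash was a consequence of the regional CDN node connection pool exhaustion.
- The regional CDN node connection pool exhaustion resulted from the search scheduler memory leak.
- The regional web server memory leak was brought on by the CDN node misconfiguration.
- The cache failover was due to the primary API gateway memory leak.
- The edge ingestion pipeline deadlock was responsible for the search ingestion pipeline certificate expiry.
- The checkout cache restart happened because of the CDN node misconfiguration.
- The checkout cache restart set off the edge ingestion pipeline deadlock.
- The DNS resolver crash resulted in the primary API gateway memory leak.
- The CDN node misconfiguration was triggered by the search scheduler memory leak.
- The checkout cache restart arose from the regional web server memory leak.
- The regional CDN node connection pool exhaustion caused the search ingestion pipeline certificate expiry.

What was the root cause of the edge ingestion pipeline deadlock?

the search scheduler memory leak

Tracing upstream from the edge ingestion pipeline deadlock: the edge ingestion pipeline deadlock ← the checkout cache restart ← the CDN node misconfiguration ← the search scheduler memory leak.
The search scheduler memory leak has no stated cause, so it is the root.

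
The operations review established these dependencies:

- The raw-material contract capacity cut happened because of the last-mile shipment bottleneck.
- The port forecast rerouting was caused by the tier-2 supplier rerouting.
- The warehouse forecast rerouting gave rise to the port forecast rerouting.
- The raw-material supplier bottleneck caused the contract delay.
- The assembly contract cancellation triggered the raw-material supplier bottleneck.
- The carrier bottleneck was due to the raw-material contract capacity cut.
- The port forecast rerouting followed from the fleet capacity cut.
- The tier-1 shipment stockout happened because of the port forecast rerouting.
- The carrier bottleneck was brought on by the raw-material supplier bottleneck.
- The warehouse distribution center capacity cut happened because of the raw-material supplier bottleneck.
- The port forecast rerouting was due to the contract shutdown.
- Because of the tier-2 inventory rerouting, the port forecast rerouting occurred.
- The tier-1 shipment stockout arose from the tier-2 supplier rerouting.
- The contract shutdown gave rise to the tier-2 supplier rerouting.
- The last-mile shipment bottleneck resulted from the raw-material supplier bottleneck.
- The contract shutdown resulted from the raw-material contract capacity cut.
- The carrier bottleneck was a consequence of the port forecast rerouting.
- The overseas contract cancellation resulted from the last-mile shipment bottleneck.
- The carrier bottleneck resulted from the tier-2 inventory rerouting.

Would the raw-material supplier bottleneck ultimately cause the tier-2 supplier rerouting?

Yes

There is a causal chain: the raw-material supplier bottleneck → the last-mile shipment bottleneck → the raw-material contract capacity cut → the contract shutdown → the tier-2 supplier rerouting.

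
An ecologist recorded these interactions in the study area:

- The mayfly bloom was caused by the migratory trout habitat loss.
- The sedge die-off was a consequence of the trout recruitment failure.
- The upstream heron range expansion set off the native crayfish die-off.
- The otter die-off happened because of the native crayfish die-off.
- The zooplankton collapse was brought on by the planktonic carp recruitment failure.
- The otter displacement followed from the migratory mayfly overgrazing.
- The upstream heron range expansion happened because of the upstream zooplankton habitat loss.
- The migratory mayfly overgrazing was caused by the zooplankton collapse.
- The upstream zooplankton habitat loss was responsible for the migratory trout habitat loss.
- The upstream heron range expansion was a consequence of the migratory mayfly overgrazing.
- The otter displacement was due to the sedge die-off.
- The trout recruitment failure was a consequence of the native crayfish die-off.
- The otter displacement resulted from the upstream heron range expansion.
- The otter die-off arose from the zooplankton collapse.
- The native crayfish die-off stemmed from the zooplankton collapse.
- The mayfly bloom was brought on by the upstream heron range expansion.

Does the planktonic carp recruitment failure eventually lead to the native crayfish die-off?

There is a causal chain: the planktonic carp recruitment failure → the zooplankton collapse → the native crayfish die-off.

Yes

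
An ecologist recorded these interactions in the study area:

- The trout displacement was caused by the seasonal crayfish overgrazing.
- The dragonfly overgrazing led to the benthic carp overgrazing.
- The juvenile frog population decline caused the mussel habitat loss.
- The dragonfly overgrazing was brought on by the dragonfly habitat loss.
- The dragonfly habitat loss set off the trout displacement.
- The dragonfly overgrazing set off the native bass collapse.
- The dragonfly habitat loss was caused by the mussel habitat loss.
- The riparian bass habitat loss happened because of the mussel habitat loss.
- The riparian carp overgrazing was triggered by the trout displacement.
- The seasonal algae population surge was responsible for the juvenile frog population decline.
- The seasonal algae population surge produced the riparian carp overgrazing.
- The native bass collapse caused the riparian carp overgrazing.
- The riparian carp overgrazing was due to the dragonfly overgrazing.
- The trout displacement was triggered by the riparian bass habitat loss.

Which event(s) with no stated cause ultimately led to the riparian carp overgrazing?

the seasonal algae population surge, the seasonal crayfish overgrazing

Tracing upstream from the riparian carp overgrazing: the riparian carp overgrazing ← the seasonal algae population surge.
A separate upstream branch: the riparian carp overgrazing ← the trout displacement ← the seasonal crayfish overgrazing.
Each of those chain origins has no stated cause.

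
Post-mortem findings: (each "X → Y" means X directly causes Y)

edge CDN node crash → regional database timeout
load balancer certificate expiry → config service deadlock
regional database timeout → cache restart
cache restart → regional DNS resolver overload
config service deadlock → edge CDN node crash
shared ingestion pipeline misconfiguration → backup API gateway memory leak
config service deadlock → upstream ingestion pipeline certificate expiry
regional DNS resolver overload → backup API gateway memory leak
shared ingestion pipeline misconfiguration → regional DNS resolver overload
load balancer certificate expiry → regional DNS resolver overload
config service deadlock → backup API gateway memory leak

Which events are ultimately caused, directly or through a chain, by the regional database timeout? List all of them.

the backup API gateway memory leak, the cache restart, the regional DNS resolver overload

Direct effects: the cache restart.
2 steps out: the regional DNS resolver overload.
3 steps out: the backup API gateway memory leak.
Not reachable from it: the load balancer certificate expiry, the config service deadlock, the upstream ingestion pipeline certificate expiry, the edge CDN node crash, the shared ingestion pipeline misconfiguration.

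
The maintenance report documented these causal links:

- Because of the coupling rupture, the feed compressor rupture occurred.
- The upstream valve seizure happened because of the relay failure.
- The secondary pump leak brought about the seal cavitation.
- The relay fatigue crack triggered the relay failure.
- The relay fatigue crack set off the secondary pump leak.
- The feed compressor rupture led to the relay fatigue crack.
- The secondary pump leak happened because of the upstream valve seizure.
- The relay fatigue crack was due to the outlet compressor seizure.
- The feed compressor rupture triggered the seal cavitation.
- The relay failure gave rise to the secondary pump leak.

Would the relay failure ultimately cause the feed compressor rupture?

The relay failure leads to the upstream valve seizure, the secondary pump leak, the seal cavitation; the feed compressor rupture is not among them.

No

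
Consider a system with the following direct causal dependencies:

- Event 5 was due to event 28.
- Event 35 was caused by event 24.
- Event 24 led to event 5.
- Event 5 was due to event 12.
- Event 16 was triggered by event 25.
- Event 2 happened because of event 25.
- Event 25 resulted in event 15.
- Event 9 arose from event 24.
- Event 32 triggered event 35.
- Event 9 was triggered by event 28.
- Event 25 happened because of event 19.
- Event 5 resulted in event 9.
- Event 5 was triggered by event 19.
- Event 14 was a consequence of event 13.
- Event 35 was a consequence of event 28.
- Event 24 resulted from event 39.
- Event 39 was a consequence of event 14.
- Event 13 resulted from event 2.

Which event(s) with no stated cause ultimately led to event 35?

event 19, event 28, event 32

Tracing upstream from event 35: event 35 ← event 24 ← event 39 ← event 14 ← event 13 ← event 2 ← event 25 ← event 19.
A separate upstream branch: event 35 ← event 32.
A separate upstream branch: event 35 ← event 28.
Each of those chain origins has no stated cause.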